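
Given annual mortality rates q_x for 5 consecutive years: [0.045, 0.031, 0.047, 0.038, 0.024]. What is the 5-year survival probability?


p_k = 1 - q_k for each year
Survival = product of (1 - q_k)
= 0.955 * 0.969 * 0.953 * 0.962 * 0.976
= 0.828


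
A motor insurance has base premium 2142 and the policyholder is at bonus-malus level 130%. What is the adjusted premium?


adjusted = base * BM_level / 100
= 2142 * 130 / 100
= 2142 * 1.3
= 2784.6


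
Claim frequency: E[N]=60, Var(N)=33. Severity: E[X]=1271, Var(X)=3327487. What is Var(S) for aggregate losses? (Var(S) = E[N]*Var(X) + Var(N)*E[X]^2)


Var(S) = E[N]*Var(X) + Var(N)*E[X]^2
= 60*3327487 + 33*1271^2
= 199649220 + 53309553
= 2.5296e+08


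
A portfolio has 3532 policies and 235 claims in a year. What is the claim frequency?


frequency = claims / policies
= 235 / 3532
= 0.0665


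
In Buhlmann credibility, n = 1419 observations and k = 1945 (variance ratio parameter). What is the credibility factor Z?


Z = n / (n + k)
= 1419 / (1419 + 1945)
= 1419 / 3364
= 0.4218


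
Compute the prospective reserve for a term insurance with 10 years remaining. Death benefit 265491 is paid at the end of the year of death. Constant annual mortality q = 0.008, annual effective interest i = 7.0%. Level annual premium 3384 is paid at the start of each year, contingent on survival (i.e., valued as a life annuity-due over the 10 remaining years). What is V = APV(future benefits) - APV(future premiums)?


v = 1/(1+i) = 0.934579
APV(future benefits) per unit = sum_{k=0}^{9} k_p_x * q * v^(k+1) = 0.05445
APV(future benefits) = 265491 * 0.05445 = 14455.9279
Life annuity-due factor ä_{x:10} = sum_{k=0}^{9} k_p_x * v^k = 7.282659
APV(future premiums) = 3384 * 7.282659 = 24644.5173
V = 14455.9279 - 24644.5173
= -10188.5893


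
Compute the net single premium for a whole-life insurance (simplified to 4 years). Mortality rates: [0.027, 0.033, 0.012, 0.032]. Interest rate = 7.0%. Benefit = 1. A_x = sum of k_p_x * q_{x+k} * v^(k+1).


v = 0.934579
Year 0: k_p_x=1.0, q=0.027, term=0.025234
Year 1: k_p_x=0.973, q=0.033, term=0.028045
Year 2: k_p_x=0.940891, q=0.012, term=0.009217
Year 3: k_p_x=0.9296, q=0.032, term=0.022694
A_x = 0.0852


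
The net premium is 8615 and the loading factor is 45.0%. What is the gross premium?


Gross = net * (1 + loading)
= 8615 * (1 + 0.45)
= 8615 * 1.45
= 12491.75


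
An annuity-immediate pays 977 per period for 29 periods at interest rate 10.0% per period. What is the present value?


PV = PMT * (1 - (1+i)^(-n)) / i
= 977 * (1 - (1+0.1)^(-29)) / 0.1
= 977 * (1 - 0.063039) / 0.1
= 977 * 9.369606
= 9154.105


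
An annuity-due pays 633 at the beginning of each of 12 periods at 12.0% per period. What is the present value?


PV_due = PMT * (1-(1+i)^(-n))/i * (1+i)
PV_immediate = 3921.0389
PV_due = 3921.0389 * 1.12
= 4391.5636


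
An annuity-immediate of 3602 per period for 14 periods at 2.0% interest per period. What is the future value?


FV = PMT * ((1+i)^n - 1) / i
= 3602 * ((1.02)^14 - 1) / 0.02
= 3602 * (1.319479 - 1) / 0.02
= 57538.1252


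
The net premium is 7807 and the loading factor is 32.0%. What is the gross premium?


Gross = net * (1 + loading)
= 7807 * (1 + 0.32)
= 7807 * 1.32
= 10305.24


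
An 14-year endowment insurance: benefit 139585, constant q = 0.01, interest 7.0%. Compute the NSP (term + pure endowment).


Term component = 11569.5969
Pure endowment = 14_p_x * v^14 * benefit = 0.868746 * 0.387817 * 139585 = 47028.225
NSP = 58597.8219


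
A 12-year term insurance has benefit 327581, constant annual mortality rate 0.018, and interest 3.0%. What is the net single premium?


NSP = benefit * sum_{k=0}^{n-1} k_p_x * q * v^(k+1)
With constant q=0.018, v=0.970874
Sum = 0.163494
NSP = 327581 * 0.163494
= 53557.5706


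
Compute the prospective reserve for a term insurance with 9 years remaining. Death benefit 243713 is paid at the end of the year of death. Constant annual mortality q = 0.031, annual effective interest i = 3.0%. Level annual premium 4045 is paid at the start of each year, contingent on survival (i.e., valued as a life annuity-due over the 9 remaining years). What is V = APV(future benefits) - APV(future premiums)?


v = 1/(1+i) = 0.970874
APV(future benefits) per unit = sum_{k=0}^{8} k_p_x * q * v^(k+1) = 0.21483
APV(future benefits) = 243713 * 0.21483 = 52356.8666
Life annuity-due factor ä_{x:9} = sum_{k=0}^{8} k_p_x * v^k = 7.1379
APV(future premiums) = 4045 * 7.1379 = 28872.8071
V = 52356.8666 - 28872.8071
= 23484.0596


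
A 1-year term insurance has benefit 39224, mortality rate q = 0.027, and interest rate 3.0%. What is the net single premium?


NSP = benefit * q * v
v = 1/(1+i) = 0.970874
NSP = 39224 * 0.027 * 0.970874
= 1028.2019


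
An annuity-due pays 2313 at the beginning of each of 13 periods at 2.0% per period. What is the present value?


PV_due = PMT * (1-(1+i)^(-n))/i * (1+i)
PV_immediate = 26248.7885
PV_due = 26248.7885 * 1.02
= 26773.7642


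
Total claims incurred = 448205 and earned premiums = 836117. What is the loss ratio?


Loss ratio = claims / premiums
= 448205 / 836117
= 0.5361


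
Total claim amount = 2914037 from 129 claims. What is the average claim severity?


severity = total / number
= 2914037 / 129
= 22589.4341


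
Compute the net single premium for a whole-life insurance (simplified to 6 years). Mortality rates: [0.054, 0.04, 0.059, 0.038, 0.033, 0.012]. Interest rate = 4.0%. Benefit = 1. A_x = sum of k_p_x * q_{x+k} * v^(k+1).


v = 0.961538
Year 0: k_p_x=1.0, q=0.054, term=0.051923
Year 1: k_p_x=0.946, q=0.04, term=0.034985
Year 2: k_p_x=0.90816, q=0.059, term=0.047634
Year 3: k_p_x=0.854579, q=0.038, term=0.027759
Year 4: k_p_x=0.822105, q=0.033, term=0.022298
Year 5: k_p_x=0.794975, q=0.012, term=0.007539
A_x = 0.1921


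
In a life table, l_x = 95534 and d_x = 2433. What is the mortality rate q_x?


q_x = d_x / l_x
= 2433 / 95534
= 0.0255


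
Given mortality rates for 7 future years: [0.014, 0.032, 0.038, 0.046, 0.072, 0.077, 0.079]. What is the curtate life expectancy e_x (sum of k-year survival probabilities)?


e_x = sum_{k=1}^{n} k_p_x
k_p_x values:
  1_p_x = 0.986
  2_p_x = 0.954448
  3_p_x = 0.918179
  4_p_x = 0.875943
  5_p_x = 0.812875
  6_p_x = 0.750284
  7_p_x = 0.691011
e_x = 5.9887


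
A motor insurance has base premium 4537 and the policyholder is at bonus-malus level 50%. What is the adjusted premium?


adjusted = base * BM_level / 100
= 4537 * 50 / 100
= 4537 * 0.5
= 2268.5


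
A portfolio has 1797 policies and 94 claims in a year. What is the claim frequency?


frequency = claims / policies
= 94 / 1797
= 0.0523


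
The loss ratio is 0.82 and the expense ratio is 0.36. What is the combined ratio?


Combined ratio = loss ratio + expense ratio
= 0.82 + 0.36
= 1.18


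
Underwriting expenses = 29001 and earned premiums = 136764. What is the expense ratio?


Expense ratio = expenses / premiums
= 29001 / 136764
= 0.2121


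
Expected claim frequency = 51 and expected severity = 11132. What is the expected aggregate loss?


E[S] = E[N] * E[X]
= 51 * 11132
= 567732


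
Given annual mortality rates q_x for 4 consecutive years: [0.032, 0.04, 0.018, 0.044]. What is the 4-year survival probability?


p_k = 1 - q_k for each year
Survival = product of (1 - q_k)
= 0.968 * 0.96 * 0.982 * 0.956
= 0.8724


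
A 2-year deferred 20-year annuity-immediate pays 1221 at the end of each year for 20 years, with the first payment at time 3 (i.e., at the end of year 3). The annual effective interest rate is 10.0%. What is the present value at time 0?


PV at time 2 of the 20-year annuity-immediate:
a_n = 1221 * (1-(1+0.1)^(-20))/0.1 = 10395.0613
Discount back 2 years to time 0:
PV = 10395.0613 * (1+0.1)^(-2)
= 10395.0613 * 0.826446
= 8590.9598


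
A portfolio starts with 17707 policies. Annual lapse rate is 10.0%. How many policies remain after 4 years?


remaining = initial * (1 - lapse)^years
= 17707 * (1 - 0.1)^4
= 17707 * 0.6561
= 11617.5627


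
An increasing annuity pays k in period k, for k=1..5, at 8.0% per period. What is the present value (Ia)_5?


(Ia)_n = sum_{k=1}^{n} k * v^k, v = 1/(1+i)
v = 0.925926
Sum computed term by term:
(Ia)_5 = 11.3651


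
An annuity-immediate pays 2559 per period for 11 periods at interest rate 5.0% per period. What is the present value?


PV = PMT * (1 - (1+i)^(-n)) / i
= 2559 * (1 - (1+0.05)^(-11)) / 0.05
= 2559 * (1 - 0.584679) / 0.05
= 2559 * 8.306414
= 21256.114


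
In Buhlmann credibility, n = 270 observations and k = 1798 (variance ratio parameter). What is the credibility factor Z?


Z = n / (n + k)
= 270 / (270 + 1798)
= 270 / 2068
= 0.1306


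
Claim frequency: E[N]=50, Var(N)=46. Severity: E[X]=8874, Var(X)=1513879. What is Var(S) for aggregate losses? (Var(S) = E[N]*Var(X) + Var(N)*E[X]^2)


Var(S) = E[N]*Var(X) + Var(N)*E[X]^2
= 50*1513879 + 46*8874^2
= 75693950 + 3622402296
= 3.6981e+09


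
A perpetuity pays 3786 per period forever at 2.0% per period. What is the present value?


PV = PMT / i
= 3786 / 0.02
= 189300.0


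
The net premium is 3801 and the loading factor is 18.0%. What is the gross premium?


Gross = net * (1 + loading)
= 3801 * (1 + 0.18)
= 3801 * 1.18
= 4485.18


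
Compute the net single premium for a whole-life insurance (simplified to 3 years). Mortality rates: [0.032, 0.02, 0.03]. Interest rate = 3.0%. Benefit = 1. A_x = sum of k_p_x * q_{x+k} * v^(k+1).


v = 0.970874
Year 0: k_p_x=1.0, q=0.032, term=0.031068
Year 1: k_p_x=0.968, q=0.02, term=0.018249
Year 2: k_p_x=0.94864, q=0.03, term=0.026044
A_x = 0.0754


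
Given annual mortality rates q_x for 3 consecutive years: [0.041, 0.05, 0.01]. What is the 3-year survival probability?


p_k = 1 - q_k for each year
Survival = product of (1 - q_k)
= 0.959 * 0.95 * 0.99
= 0.9019


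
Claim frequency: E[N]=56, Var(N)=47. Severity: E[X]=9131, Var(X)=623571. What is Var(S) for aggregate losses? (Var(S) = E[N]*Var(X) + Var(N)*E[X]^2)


Var(S) = E[N]*Var(X) + Var(N)*E[X]^2
= 56*623571 + 47*9131^2
= 34919976 + 3918632567
= 3.9536e+09


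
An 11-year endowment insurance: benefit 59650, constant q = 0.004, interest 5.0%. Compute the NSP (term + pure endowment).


Term component = 1946.5262
Pure endowment = 11_p_x * v^11 * benefit = 0.95687 * 0.584679 * 59650 = 33371.896
NSP = 35318.4222


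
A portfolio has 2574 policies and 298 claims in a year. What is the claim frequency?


frequency = claims / policies
= 298 / 2574
= 0.1158


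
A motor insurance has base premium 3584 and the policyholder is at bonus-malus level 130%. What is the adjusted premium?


adjusted = base * BM_level / 100
= 3584 * 130 / 100
= 3584 * 1.3
= 4659.2


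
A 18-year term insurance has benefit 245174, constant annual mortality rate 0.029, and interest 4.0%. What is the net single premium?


NSP = benefit * sum_{k=0}^{n-1} k_p_x * q * v^(k+1)
With constant q=0.029, v=0.961538
Sum = 0.298139
NSP = 245174 * 0.298139
= 73096.0397


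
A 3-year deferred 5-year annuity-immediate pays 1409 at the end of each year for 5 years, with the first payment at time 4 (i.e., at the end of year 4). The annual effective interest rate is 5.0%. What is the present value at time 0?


PV at time 3 of the 5-year annuity-immediate:
a_n = 1409 * (1-(1+0.05)^(-5))/0.05 = 6100.2326
Discount back 3 years to time 0:
PV = 6100.2326 * (1+0.05)^(-3)
= 6100.2326 * 0.863838
= 5269.6103


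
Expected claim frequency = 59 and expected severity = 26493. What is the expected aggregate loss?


E[S] = E[N] * E[X]
= 59 * 26493
= 1.5631e+06


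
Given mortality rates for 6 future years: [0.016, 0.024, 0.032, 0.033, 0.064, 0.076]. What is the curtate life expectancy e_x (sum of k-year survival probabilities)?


e_x = sum_{k=1}^{n} k_p_x
k_p_x values:
  1_p_x = 0.984
  2_p_x = 0.960384
  3_p_x = 0.929652
  4_p_x = 0.898973
  5_p_x = 0.841439
  6_p_x = 0.77749
e_x = 5.3919


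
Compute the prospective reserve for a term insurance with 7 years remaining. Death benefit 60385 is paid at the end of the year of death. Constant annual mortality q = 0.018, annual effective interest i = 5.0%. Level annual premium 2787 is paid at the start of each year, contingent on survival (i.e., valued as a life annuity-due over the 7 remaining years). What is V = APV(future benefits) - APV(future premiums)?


v = 1/(1+i) = 0.952381
APV(future benefits) per unit = sum_{k=0}^{6} k_p_x * q * v^(k+1) = 0.099045
APV(future benefits) = 60385 * 0.099045 = 5980.8567
Life annuity-due factor ä_{x:7} = sum_{k=0}^{6} k_p_x * v^k = 5.777649
APV(future premiums) = 2787 * 5.777649 = 16102.3064
V = 5980.8567 - 16102.3064
= -10121.4497


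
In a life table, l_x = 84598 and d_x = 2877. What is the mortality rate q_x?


q_x = d_x / l_x
= 2877 / 84598
= 0.034


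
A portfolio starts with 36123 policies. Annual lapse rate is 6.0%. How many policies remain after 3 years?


remaining = initial * (1 - lapse)^years
= 36123 * (1 - 0.06)^3
= 36123 * 0.830584
= 30003.1858


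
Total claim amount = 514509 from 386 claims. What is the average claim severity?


severity = total / number
= 514509 / 386
= 1332.9249


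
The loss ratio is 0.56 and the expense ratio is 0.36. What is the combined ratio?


Combined ratio = loss ratio + expense ratio
= 0.56 + 0.36
= 0.92


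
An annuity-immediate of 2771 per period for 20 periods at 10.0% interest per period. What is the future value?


FV = PMT * ((1+i)^n - 1) / i
= 2771 * ((1.1)^20 - 1) / 0.1
= 2771 * (6.7275 - 1) / 0.1
= 158709.0236


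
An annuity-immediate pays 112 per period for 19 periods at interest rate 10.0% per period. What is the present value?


PV = PMT * (1 - (1+i)^(-n)) / i
= 112 * (1 - (1+0.1)^(-19)) / 0.1
= 112 * (1 - 0.163508) / 0.1
= 112 * 8.36492
= 936.8711


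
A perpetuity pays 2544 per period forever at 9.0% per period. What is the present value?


PV = PMT / i
= 2544 / 0.09
= 28266.6667


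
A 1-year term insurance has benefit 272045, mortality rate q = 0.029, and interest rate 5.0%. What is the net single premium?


NSP = benefit * q * v
v = 1/(1+i) = 0.952381
NSP = 272045 * 0.029 * 0.952381
= 7513.6238


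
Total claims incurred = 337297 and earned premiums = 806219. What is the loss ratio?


Loss ratio = claims / premiums
= 337297 / 806219
= 0.4184


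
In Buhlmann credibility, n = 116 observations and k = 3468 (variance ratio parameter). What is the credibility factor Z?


Z = n / (n + k)
= 116 / (116 + 3468)
= 116 / 3584
= 0.0324


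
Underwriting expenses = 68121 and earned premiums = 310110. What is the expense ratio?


Expense ratio = expenses / premiums
= 68121 / 310110
= 0.2197


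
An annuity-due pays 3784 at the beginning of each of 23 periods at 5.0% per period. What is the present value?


PV_due = PMT * (1-(1+i)^(-n))/i * (1+i)
PV_immediate = 51040.7636
PV_due = 51040.7636 * 1.05
= 53592.8018


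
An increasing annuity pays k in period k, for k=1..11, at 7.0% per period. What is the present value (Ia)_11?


(Ia)_n = sum_{k=1}^{n} k * v^k, v = 1/(1+i)
v = 0.934579
Sum computed term by term:
(Ia)_11 = 39.9652


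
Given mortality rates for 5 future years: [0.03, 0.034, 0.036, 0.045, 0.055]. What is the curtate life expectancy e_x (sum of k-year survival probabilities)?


e_x = sum_{k=1}^{n} k_p_x
k_p_x values:
  1_p_x = 0.97
  2_p_x = 0.93702
  3_p_x = 0.903287
  4_p_x = 0.862639
  5_p_x = 0.815194
e_x = 4.4881


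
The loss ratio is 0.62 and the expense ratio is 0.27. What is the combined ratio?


Combined ratio = loss ratio + expense ratio
= 0.62 + 0.27
= 0.89


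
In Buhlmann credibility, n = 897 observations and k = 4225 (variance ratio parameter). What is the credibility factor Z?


Z = n / (n + k)
= 897 / (897 + 4225)
= 897 / 5122
= 0.1751


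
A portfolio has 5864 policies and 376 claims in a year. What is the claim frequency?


frequency = claims / policies
= 376 / 5864
= 0.0641


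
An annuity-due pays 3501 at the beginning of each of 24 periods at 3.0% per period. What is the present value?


PV_due = PMT * (1-(1+i)^(-n))/i * (1+i)
PV_immediate = 59291.333
PV_due = 59291.333 * 1.03
= 61070.073


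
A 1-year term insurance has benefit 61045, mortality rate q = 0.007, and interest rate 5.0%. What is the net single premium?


NSP = benefit * q * v
v = 1/(1+i) = 0.952381
NSP = 61045 * 0.007 * 0.952381
= 406.9667


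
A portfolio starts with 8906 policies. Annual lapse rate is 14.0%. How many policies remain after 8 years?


remaining = initial * (1 - lapse)^years
= 8906 * (1 - 0.14)^8
= 8906 * 0.299218
= 2664.8349


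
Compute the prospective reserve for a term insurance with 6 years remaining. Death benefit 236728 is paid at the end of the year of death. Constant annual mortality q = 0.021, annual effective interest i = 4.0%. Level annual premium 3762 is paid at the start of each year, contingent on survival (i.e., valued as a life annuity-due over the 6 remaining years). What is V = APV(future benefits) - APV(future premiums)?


v = 1/(1+i) = 0.961538
APV(future benefits) per unit = sum_{k=0}^{5} k_p_x * q * v^(k+1) = 0.104718
APV(future benefits) = 236728 * 0.104718 = 24789.7163
Life annuity-due factor ä_{x:6} = sum_{k=0}^{5} k_p_x * v^k = 5.186041
APV(future premiums) = 3762 * 5.186041 = 19509.8874
V = 24789.7163 - 19509.8874
= 5279.8289


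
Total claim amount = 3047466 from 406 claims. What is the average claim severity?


severity = total / number
= 3047466 / 406
= 7506.0739


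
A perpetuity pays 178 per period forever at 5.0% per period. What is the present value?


PV = PMT / i
= 178 / 0.05
= 3560.0


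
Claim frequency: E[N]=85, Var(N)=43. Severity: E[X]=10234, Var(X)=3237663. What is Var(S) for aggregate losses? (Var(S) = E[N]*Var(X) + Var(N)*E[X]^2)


Var(S) = E[N]*Var(X) + Var(N)*E[X]^2
= 85*3237663 + 43*10234^2
= 275201355 + 4503594508
= 4.7788e+09


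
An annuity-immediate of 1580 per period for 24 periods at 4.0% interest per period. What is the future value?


FV = PMT * ((1+i)^n - 1) / i
= 1580 * ((1.04)^24 - 1) / 0.04
= 1580 * (2.563304 - 1) / 0.04
= 61750.5145


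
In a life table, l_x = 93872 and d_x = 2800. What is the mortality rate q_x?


q_x = d_x / l_x
= 2800 / 93872
= 0.0298


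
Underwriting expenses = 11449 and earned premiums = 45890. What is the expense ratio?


Expense ratio = expenses / premiums
= 11449 / 45890
= 0.2495


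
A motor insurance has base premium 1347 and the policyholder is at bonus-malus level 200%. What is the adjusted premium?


adjusted = base * BM_level / 100
= 1347 * 200 / 100
= 1347 * 2.0
= 2694.0


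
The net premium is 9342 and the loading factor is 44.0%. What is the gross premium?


Gross = net * (1 + loading)
= 9342 * (1 + 0.44)
= 9342 * 1.44
= 13452.48


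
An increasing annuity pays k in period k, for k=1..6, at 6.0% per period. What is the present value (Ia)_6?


(Ia)_n = sum_{k=1}^{n} k * v^k, v = 1/(1+i)
v = 0.943396
Sum computed term by term:
(Ia)_6 = 16.3767


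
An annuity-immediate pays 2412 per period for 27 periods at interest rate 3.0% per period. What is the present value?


PV = PMT * (1 - (1+i)^(-n)) / i
= 2412 * (1 - (1+0.03)^(-27)) / 0.03
= 2412 * (1 - 0.450189) / 0.03
= 2412 * 18.327031
= 44204.7999


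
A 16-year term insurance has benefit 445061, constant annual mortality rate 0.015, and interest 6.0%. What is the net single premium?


NSP = benefit * sum_{k=0}^{n-1} k_p_x * q * v^(k+1)
With constant q=0.015, v=0.943396
Sum = 0.138182
NSP = 445061 * 0.138182
= 61499.3628


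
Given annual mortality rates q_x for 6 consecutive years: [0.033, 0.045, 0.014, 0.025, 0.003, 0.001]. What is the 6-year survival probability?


p_k = 1 - q_k for each year
Survival = product of (1 - q_k)
= 0.967 * 0.955 * 0.986 * 0.975 * 0.997 * 0.999
= 0.8842


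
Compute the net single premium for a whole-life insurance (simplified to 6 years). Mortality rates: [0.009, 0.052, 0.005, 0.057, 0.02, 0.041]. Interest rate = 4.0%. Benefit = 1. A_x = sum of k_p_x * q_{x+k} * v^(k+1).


v = 0.961538
Year 0: k_p_x=1.0, q=0.009, term=0.008654
Year 1: k_p_x=0.991, q=0.052, term=0.047644
Year 2: k_p_x=0.939468, q=0.005, term=0.004176
Year 3: k_p_x=0.934771, q=0.057, term=0.045546
Year 4: k_p_x=0.881489, q=0.02, term=0.01449
Year 5: k_p_x=0.863859, q=0.041, term=0.027992
A_x = 0.1485


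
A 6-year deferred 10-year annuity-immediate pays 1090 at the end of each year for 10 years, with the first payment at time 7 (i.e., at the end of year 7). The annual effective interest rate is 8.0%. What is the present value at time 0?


PV at time 6 of the 10-year annuity-immediate:
a_n = 1090 * (1-(1+0.08)^(-10))/0.08 = 7313.9887
Discount back 6 years to time 0:
PV = 7313.9887 * (1+0.08)^(-6)
= 7313.9887 * 0.63017
= 4609.0535


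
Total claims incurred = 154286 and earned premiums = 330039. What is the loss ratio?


Loss ratio = claims / premiums
= 154286 / 330039
= 0.4675


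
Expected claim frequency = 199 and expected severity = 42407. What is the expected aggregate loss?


E[S] = E[N] * E[X]
= 199 * 42407
= 8.4390e+06


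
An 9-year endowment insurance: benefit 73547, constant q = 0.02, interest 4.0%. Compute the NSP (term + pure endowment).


Term component = 10154.8765
Pure endowment = 9_p_x * v^9 * benefit = 0.833748 * 0.702587 * 73547 = 43082.3704
NSP = 53237.2469


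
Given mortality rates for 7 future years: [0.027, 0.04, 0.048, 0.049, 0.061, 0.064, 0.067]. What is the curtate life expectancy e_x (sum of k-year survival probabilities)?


e_x = sum_{k=1}^{n} k_p_x
k_p_x values:
  1_p_x = 0.973
  2_p_x = 0.93408
  3_p_x = 0.889244
  4_p_x = 0.845671
  5_p_x = 0.794085
  6_p_x = 0.743264
  7_p_x = 0.693465
e_x = 5.8728


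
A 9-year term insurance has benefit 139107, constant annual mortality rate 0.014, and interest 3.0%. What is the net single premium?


NSP = benefit * sum_{k=0}^{n-1} k_p_x * q * v^(k+1)
With constant q=0.014, v=0.970874
Sum = 0.103383
NSP = 139107 * 0.103383
= 14381.2519


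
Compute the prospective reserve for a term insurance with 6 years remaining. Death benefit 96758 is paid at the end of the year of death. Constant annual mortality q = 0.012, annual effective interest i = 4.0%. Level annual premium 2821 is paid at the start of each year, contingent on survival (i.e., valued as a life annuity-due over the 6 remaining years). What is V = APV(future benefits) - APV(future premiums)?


v = 1/(1+i) = 0.961538
APV(future benefits) per unit = sum_{k=0}^{5} k_p_x * q * v^(k+1) = 0.061133
APV(future benefits) = 96758 * 0.061133 = 5915.072
Life annuity-due factor ä_{x:6} = sum_{k=0}^{5} k_p_x * v^k = 5.298162
APV(future premiums) = 2821 * 5.298162 = 14946.1155
V = 5915.072 - 14946.1155
= -9031.0435


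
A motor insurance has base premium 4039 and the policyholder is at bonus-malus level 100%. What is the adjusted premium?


adjusted = base * BM_level / 100
= 4039 * 100 / 100
= 4039 * 1.0
= 4039.0


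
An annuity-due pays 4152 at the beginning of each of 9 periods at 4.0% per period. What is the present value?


PV_due = PMT * (1-(1+i)^(-n))/i * (1+i)
PV_immediate = 30871.4968
PV_due = 30871.4968 * 1.04
= 32106.3567


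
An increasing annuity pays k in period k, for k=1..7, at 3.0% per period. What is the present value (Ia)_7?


(Ia)_n = sum_{k=1}^{n} k * v^k, v = 1/(1+i)
v = 0.970874
Sum computed term by term:
(Ia)_7 = 24.185


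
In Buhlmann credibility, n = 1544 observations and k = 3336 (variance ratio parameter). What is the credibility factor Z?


Z = n / (n + k)
= 1544 / (1544 + 3336)
= 1544 / 4880
= 0.3164


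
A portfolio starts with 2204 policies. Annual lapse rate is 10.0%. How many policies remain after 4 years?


remaining = initial * (1 - lapse)^years
= 2204 * (1 - 0.1)^4
= 2204 * 0.6561
= 1446.0444


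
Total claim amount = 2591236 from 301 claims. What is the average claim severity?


severity = total / number
= 2591236 / 301
= 8608.7575


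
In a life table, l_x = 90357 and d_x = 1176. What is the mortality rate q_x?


q_x = d_x / l_x
= 1176 / 90357
= 0.013


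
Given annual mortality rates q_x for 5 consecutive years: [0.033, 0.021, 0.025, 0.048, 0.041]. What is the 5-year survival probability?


p_k = 1 - q_k for each year
Survival = product of (1 - q_k)
= 0.967 * 0.979 * 0.975 * 0.952 * 0.959
= 0.8427


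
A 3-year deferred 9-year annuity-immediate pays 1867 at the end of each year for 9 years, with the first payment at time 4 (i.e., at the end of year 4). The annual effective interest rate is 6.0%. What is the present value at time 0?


PV at time 3 of the 9-year annuity-immediate:
a_n = 1867 * (1-(1+0.06)^(-9))/0.06 = 12698.7595
Discount back 3 years to time 0:
PV = 12698.7595 * (1+0.06)^(-3)
= 12698.7595 * 0.839619
= 10662.1233


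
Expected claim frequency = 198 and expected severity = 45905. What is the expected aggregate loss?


E[S] = E[N] * E[X]
= 198 * 45905
= 9.0892e+06


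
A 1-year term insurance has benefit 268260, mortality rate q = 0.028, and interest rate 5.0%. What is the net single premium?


NSP = benefit * q * v
v = 1/(1+i) = 0.952381
NSP = 268260 * 0.028 * 0.952381
= 7153.6


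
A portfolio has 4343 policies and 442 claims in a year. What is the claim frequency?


frequency = claims / policies
= 442 / 4343
= 0.1018


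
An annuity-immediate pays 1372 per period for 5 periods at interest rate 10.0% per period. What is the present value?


PV = PMT * (1 - (1+i)^(-n)) / i
= 1372 * (1 - (1+0.1)^(-5)) / 0.1
= 1372 * (1 - 0.620921) / 0.1
= 1372 * 3.790787
= 5200.9594


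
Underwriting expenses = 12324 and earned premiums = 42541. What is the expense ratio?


Expense ratio = expenses / premiums
= 12324 / 42541
= 0.2897


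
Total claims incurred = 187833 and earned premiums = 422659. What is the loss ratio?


Loss ratio = claims / premiums
= 187833 / 422659
= 0.4444


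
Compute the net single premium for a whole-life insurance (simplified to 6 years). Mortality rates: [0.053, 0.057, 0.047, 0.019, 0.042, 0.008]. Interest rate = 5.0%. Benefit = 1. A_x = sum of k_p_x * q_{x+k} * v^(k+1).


v = 0.952381
Year 0: k_p_x=1.0, q=0.053, term=0.050476
Year 1: k_p_x=0.947, q=0.057, term=0.048961
Year 2: k_p_x=0.893021, q=0.047, term=0.036257
Year 3: k_p_x=0.851049, q=0.019, term=0.013303
Year 4: k_p_x=0.834879, q=0.042, term=0.027474
Year 5: k_p_x=0.799814, q=0.008, term=0.004775
A_x = 0.1812


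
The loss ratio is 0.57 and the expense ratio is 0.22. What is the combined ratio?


Combined ratio = loss ratio + expense ratio
= 0.57 + 0.22
= 0.79


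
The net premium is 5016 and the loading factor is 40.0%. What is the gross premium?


Gross = net * (1 + loading)
= 5016 * (1 + 0.4)
= 5016 * 1.4
= 7022.4


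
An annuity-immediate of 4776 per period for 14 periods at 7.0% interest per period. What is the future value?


FV = PMT * ((1+i)^n - 1) / i
= 4776 * ((1.07)^14 - 1) / 0.07
= 4776 * (2.578534 - 1) / 0.07
= 107701.13


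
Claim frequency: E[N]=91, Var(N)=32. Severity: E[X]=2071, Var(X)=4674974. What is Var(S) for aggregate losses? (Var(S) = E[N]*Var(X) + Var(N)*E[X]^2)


Var(S) = E[N]*Var(X) + Var(N)*E[X]^2
= 91*4674974 + 32*2071^2
= 425422634 + 137249312
= 5.6267e+08


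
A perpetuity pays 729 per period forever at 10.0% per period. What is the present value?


PV = PMT / i
= 729 / 0.1
= 7290.0


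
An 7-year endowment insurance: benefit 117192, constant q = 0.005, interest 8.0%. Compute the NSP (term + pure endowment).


Term component = 3009.9592
Pure endowment = 7_p_x * v^7 * benefit = 0.965521 * 0.58349 * 117192 = 66022.6942
NSP = 69032.6534


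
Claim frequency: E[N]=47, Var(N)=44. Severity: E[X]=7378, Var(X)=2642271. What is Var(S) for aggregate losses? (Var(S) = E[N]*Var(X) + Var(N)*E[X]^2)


Var(S) = E[N]*Var(X) + Var(N)*E[X]^2
= 47*2642271 + 44*7378^2
= 124186737 + 2395134896
= 2.5193e+09


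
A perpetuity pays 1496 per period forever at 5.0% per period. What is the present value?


PV = PMT / i
= 1496 / 0.05
= 29920.0


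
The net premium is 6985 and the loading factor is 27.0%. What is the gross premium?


Gross = net * (1 + loading)
= 6985 * (1 + 0.27)
= 6985 * 1.27
= 8870.95


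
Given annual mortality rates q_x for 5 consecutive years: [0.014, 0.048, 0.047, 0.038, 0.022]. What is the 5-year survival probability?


p_k = 1 - q_k for each year
Survival = product of (1 - q_k)
= 0.986 * 0.952 * 0.953 * 0.962 * 0.978
= 0.8416


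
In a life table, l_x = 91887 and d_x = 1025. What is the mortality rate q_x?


q_x = d_x / l_x
= 1025 / 91887
= 0.0112


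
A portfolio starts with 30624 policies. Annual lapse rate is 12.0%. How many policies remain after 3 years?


remaining = initial * (1 - lapse)^years
= 30624 * (1 - 0.12)^3
= 30624 * 0.681472
= 20869.3985


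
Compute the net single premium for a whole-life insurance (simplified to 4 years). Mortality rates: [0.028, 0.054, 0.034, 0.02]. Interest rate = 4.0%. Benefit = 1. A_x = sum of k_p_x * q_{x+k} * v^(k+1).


v = 0.961538
Year 0: k_p_x=1.0, q=0.028, term=0.026923
Year 1: k_p_x=0.972, q=0.054, term=0.048528
Year 2: k_p_x=0.919512, q=0.034, term=0.027793
Year 3: k_p_x=0.888249, q=0.02, term=0.015186
A_x = 0.1184


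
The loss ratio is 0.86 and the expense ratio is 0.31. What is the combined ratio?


Combined ratio = loss ratio + expense ratio
= 0.86 + 0.31
= 1.17


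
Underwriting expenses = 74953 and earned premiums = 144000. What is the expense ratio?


Expense ratio = expenses / premiums
= 74953 / 144000
= 0.5205


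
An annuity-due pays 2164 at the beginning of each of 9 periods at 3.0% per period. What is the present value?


PV_due = PMT * (1-(1+i)^(-n))/i * (1+i)
PV_immediate = 16849.1397
PV_due = 16849.1397 * 1.03
= 17354.6139


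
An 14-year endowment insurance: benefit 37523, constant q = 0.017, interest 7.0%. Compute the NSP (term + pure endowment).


Term component = 5095.4019
Pure endowment = 14_p_x * v^14 * benefit = 0.786592 * 0.387817 * 37523 = 11446.5317
NSP = 16541.9336


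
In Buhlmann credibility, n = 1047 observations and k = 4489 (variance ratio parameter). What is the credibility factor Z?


Z = n / (n + k)
= 1047 / (1047 + 4489)
= 1047 / 5536
= 0.1891


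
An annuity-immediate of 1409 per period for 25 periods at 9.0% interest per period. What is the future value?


FV = PMT * ((1+i)^n - 1) / i
= 1409 * ((1.09)^25 - 1) / 0.09
= 1409 * (8.623081 - 1) / 0.09
= 119343.5628


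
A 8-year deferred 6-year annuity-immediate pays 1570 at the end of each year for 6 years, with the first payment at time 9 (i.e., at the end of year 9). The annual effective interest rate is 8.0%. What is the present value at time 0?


PV at time 8 of the 6-year annuity-immediate:
a_n = 1570 * (1-(1+0.08)^(-6))/0.08 = 7257.9211
Discount back 8 years to time 0:
PV = 7257.9211 * (1+0.08)^(-8)
= 7257.9211 * 0.540269
= 3921.2289


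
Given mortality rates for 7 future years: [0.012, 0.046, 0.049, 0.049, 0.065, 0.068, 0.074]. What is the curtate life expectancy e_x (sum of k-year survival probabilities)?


e_x = sum_{k=1}^{n} k_p_x
k_p_x values:
  1_p_x = 0.988
  2_p_x = 0.942552
  3_p_x = 0.896367
  4_p_x = 0.852445
  5_p_x = 0.797036
  6_p_x = 0.742838
  7_p_x = 0.687868
e_x = 5.9071


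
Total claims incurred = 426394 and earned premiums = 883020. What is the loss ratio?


Loss ratio = claims / premiums
= 426394 / 883020
= 0.4829


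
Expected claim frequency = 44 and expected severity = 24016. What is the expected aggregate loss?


E[S] = E[N] * E[X]
= 44 * 24016
= 1.0567e+06


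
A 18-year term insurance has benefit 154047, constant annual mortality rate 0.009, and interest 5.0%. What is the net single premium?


NSP = benefit * sum_{k=0}^{n-1} k_p_x * q * v^(k+1)
With constant q=0.009, v=0.952381
Sum = 0.098677
NSP = 154047 * 0.098677
= 15200.9106


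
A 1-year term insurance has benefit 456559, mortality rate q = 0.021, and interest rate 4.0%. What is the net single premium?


NSP = benefit * q * v
v = 1/(1+i) = 0.961538
NSP = 456559 * 0.021 * 0.961538
= 9218.9798


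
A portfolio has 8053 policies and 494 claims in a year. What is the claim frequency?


frequency = claims / policies
= 494 / 8053
= 0.0613


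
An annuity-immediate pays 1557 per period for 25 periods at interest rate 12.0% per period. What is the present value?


PV = PMT * (1 - (1+i)^(-n)) / i
= 1557 * (1 - (1+0.12)^(-25)) / 0.12
= 1557 * (1 - 0.058823) / 0.12
= 1557 * 7.843139
= 12211.7676


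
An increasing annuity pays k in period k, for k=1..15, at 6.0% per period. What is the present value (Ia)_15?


(Ia)_n = sum_{k=1}^{n} k * v^k, v = 1/(1+i)
v = 0.943396
Sum computed term by term:
(Ia)_15 = 67.2668


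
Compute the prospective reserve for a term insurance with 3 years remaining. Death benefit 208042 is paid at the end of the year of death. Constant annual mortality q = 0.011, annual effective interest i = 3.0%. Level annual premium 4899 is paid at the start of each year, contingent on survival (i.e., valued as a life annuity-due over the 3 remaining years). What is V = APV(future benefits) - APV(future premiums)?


v = 1/(1+i) = 0.970874
APV(future benefits) per unit = sum_{k=0}^{2} k_p_x * q * v^(k+1) = 0.03078
APV(future benefits) = 208042 * 0.03078 = 6403.6211
Life annuity-due factor ä_{x:3} = sum_{k=0}^{2} k_p_x * v^k = 2.882167
APV(future premiums) = 4899 * 2.882167 = 14119.7363
V = 6403.6211 - 14119.7363
= -7716.1152


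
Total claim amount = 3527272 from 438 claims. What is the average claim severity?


severity = total / number
= 3527272 / 438
= 8053.1324


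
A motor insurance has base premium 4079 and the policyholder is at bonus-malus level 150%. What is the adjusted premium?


adjusted = base * BM_level / 100
= 4079 * 150 / 100
= 4079 * 1.5
= 6118.5


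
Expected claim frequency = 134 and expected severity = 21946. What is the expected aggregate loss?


E[S] = E[N] * E[X]
= 134 * 21946
= 2.9408e+06


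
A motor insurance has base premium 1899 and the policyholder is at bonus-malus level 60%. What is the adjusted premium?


adjusted = base * BM_level / 100
= 1899 * 60 / 100
= 1899 * 0.6
= 1139.4


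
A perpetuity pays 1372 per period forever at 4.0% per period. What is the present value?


PV = PMT / i
= 1372 / 0.04
= 34300.0


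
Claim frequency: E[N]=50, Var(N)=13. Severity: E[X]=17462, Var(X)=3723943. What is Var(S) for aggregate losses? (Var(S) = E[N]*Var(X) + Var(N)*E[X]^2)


Var(S) = E[N]*Var(X) + Var(N)*E[X]^2
= 50*3723943 + 13*17462^2
= 186197150 + 3963978772
= 4.1502e+09


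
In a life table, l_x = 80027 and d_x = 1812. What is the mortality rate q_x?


q_x = d_x / l_x
= 1812 / 80027
= 0.0226


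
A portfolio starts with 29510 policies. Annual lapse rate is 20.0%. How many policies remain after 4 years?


remaining = initial * (1 - lapse)^years
= 29510 * (1 - 0.2)^4
= 29510 * 0.4096
= 12087.296


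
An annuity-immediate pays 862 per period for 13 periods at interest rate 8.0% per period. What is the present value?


PV = PMT * (1 - (1+i)^(-n)) / i
= 862 * (1 - (1+0.08)^(-13)) / 0.08
= 862 * (1 - 0.367698) / 0.08
= 862 * 7.903776
= 6813.0549


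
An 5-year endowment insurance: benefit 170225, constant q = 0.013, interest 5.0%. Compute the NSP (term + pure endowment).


Term component = 9346.8324
Pure endowment = 5_p_x * v^5 * benefit = 0.936668 * 0.783526 * 170225 = 124928.8122
NSP = 134275.6446


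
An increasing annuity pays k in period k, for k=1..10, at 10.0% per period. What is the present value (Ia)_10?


(Ia)_n = sum_{k=1}^{n} k * v^k, v = 1/(1+i)
v = 0.909091
Sum computed term by term:
(Ia)_10 = 29.0359


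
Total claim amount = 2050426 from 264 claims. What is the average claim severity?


severity = total / number
= 2050426 / 264
= 7766.7652


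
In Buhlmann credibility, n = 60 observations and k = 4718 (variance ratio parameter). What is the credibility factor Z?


Z = n / (n + k)
= 60 / (60 + 4718)
= 60 / 4778
= 0.0126


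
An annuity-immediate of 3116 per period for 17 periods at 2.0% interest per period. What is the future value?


FV = PMT * ((1+i)^n - 1) / i
= 3116 * ((1.02)^17 - 1) / 0.02
= 3116 * (1.400241 - 1) / 0.02
= 62357.6131


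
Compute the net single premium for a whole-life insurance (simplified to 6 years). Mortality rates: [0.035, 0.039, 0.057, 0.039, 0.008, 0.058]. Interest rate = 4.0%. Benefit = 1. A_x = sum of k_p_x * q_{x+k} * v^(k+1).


v = 0.961538
Year 0: k_p_x=1.0, q=0.035, term=0.033654
Year 1: k_p_x=0.965, q=0.039, term=0.034796
Year 2: k_p_x=0.927365, q=0.057, term=0.046992
Year 3: k_p_x=0.874505, q=0.039, term=0.029154
Year 4: k_p_x=0.840399, q=0.008, term=0.005526
Year 5: k_p_x=0.833676, q=0.058, term=0.038214
A_x = 0.1883


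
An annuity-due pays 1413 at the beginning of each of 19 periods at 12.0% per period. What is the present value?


PV_due = PMT * (1-(1+i)^(-n))/i * (1+i)
PV_immediate = 10407.8427
PV_due = 10407.8427 * 1.12
= 11656.7838


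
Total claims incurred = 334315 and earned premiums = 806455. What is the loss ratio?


Loss ratio = claims / premiums
= 334315 / 806455
= 0.4145


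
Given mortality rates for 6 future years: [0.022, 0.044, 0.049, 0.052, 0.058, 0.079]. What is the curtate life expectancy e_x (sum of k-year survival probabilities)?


e_x = sum_{k=1}^{n} k_p_x
k_p_x values:
  1_p_x = 0.978
  2_p_x = 0.934968
  3_p_x = 0.889155
  4_p_x = 0.842919
  5_p_x = 0.794029
  6_p_x = 0.731301
e_x = 5.1704


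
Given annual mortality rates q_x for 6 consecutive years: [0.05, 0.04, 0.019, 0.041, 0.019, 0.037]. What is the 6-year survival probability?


p_k = 1 - q_k for each year
Survival = product of (1 - q_k)
= 0.95 * 0.96 * 0.981 * 0.959 * 0.981 * 0.963
= 0.8105


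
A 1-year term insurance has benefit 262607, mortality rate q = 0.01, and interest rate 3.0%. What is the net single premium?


NSP = benefit * q * v
v = 1/(1+i) = 0.970874
NSP = 262607 * 0.01 * 0.970874
= 2549.5825


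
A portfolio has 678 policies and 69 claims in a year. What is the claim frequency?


frequency = claims / policies
= 69 / 678
= 0.1018


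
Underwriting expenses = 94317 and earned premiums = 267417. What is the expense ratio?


Expense ratio = expenses / premiums
= 94317 / 267417
= 0.3527


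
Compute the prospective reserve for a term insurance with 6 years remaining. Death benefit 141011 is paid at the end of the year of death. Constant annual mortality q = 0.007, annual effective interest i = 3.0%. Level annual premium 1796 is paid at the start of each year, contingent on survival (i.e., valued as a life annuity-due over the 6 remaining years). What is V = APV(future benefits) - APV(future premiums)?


v = 1/(1+i) = 0.970874
APV(future benefits) per unit = sum_{k=0}^{5} k_p_x * q * v^(k+1) = 0.037285
APV(future benefits) = 141011 * 0.037285 = 5257.6589
Life annuity-due factor ä_{x:6} = sum_{k=0}^{5} k_p_x * v^k = 5.486288
APV(future premiums) = 1796 * 5.486288 = 9853.3731
V = 5257.6589 - 9853.3731
= -4595.7143


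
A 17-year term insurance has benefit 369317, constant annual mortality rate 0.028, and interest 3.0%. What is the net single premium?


NSP = benefit * sum_{k=0}^{n-1} k_p_x * q * v^(k+1)
With constant q=0.028, v=0.970874
Sum = 0.30253
NSP = 369317 * 0.30253
= 111729.4778


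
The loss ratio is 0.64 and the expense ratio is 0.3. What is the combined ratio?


Combined ratio = loss ratio + expense ratio
= 0.64 + 0.3
= 0.94


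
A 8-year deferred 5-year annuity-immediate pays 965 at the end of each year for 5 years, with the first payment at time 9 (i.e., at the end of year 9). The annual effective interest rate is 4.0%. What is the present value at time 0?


PV at time 8 of the 5-year annuity-immediate:
a_n = 965 * (1-(1+0.04)^(-5))/0.04 = 4296.0085
Discount back 8 years to time 0:
PV = 4296.0085 * (1+0.04)^(-8)
= 4296.0085 * 0.73069
= 3139.0514
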